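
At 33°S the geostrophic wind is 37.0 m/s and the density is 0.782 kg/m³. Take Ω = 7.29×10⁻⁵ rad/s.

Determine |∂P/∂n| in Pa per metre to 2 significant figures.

Coriolis parameter at 33°S:
f = 2Ω sin φ = 2 × 7.29×10⁻⁵ × sin 33° = 7.94×10⁻⁵ s⁻¹
Geostrophic balance rearranged: |∂P/∂n| = f ρ V_g
|∂P/∂n| = 7.94×10⁻⁵ × 0.782 × 37.0 = 2.30×10⁻³ Pa/m

2.3×10⁻³ Pa/m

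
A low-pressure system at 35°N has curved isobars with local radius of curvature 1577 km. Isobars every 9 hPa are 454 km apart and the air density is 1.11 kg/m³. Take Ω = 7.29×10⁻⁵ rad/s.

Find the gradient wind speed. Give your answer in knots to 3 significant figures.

36.4 knots

Coriolis parameter at 35°N:
f = 2Ω sin φ = 2 × 7.29×10⁻⁵ × sin 35° = 8.36×10⁻⁵ s⁻¹
Pressure gradient: |∂P/∂n| = 900 Pa / 454000 m = 1.98×10⁻³ Pa/m
Geostrophic speed: V_g = |∂P/∂n|/(fρ) = 1.98×10⁻³/(8.36×10⁻⁵ × 1.11) = 21.4 m/s
Around a low, centrifugal force acts outward with Coriolis, so pressure-gradient force balances both:
(1/ρ)|∂P/∂n| = fV + V²/R  →  V² + fR·V − fR·V_g = 0
With fR = 8.36×10⁻⁵ × 1577×10³ m = 132 m/s:
V = [−fR + √((fR)² + 4 fR V_g)]/2 = [−132 + √(132² + 4×132×21.4)]/2 = 18.7 m/s
Subgeostrophic (V < V_g = 21.4 m/s), as expected around a low.
Converting: 18.7 m/s × 1.944 = 36.4 knots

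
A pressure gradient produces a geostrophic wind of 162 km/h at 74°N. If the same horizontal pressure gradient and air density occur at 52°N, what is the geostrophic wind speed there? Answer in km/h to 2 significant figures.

With the same pressure gradient and density, V_g ∝ 1/f ∝ 1/sin φ.
V₂ = V₁ · sin φ₁ / sin φ₂ = 162 × sin 74° / sin 52°
V₂ = 162 × 0.9613/0.7880 = 200 km/h

200 km/h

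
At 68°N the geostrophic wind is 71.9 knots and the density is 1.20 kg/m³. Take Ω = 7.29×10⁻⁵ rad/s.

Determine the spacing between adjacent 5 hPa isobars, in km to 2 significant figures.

Coriolis parameter at 68°N:
f = 2Ω sin φ = 2 × 7.29×10⁻⁵ × sin 68° = 1.35×10⁻⁴ s⁻¹
Wind speed in SI: 71.9 knots = 37.0 m/s
Geostrophic balance rearranged: |∂P/∂n| = f ρ V_g
|∂P/∂n| = 1.35×10⁻⁴ × 1.20 × 37.0 = 6.00×10⁻³ Pa/m
Isobar spacing: Δn = ΔP/|∂P/∂n| = 500 Pa / 6.00×10⁻³ Pa/m = 83329 m ≈ 83 km

83 km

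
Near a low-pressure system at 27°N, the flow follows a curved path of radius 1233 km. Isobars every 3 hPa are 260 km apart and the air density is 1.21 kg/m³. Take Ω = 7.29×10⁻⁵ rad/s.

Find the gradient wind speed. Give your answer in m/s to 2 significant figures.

Coriolis parameter at 27°N:
f = 2Ω sin φ = 2 × 7.29×10⁻⁵ × sin 27° = 6.62×10⁻⁵ s⁻¹
Pressure gradient: |∂P/∂n| = 300 Pa / 260000 m = 1.15×10⁻³ Pa/m
Geostrophic speed: V_g = |∂P/∂n|/(fρ) = 1.15×10⁻³/(6.62×10⁻⁵ × 1.21) = 14.4 m/s
Around a low, centrifugal force acts outward with Coriolis, so pressure-gradient force balances both:
(1/ρ)|∂P/∂n| = fV + V²/R  →  V² + fR·V − fR·V_g = 0
With fR = 6.62×10⁻⁵ × 1233×10³ m = 81.6 m/s:
V = [−fR + √((fR)² + 4 fR V_g)]/2 = [−81.6 + √(81.6² + 4×81.6×14.4)]/2 = 12.5 m/s
Subgeostrophic (V < V_g = 14.4 m/s), as expected around a low.

12 m/s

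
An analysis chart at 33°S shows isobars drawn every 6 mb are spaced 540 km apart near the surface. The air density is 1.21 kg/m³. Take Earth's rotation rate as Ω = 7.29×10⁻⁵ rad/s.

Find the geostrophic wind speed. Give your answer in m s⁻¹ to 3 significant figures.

Coriolis parameter at 33°S:
f = 2Ω sin φ = 2 × 7.29×10⁻⁵ × sin 33° = 7.94×10⁻⁵ s⁻¹
Pressure gradient: |∂P/∂n| = 600 Pa / 540000 m = 1.11×10⁻³ Pa/m
Geostrophic balance (pressure-gradient force = Coriolis force):
V_g = (1/(fρ)) |∂P/∂n| = 1.11×10⁻³ / (7.94×10⁻⁵ × 1.21) = 11.6 m/s

11.6 m s⁻¹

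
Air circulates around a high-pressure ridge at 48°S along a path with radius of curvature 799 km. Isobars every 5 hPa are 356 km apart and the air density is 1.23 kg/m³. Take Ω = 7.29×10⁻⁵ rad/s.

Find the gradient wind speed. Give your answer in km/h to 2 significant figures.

44 km/h

Coriolis parameter at 48°S:
f = 2Ω sin φ = 2 × 7.29×10⁻⁵ × sin 48° = 1.08×10⁻⁴ s⁻¹
Pressure gradient: |∂P/∂n| = 500 Pa / 356000 m = 1.40×10⁻³ Pa/m
Geostrophic speed: V_g = |∂P/∂n|/(fρ) = 1.40×10⁻³/(1.08×10⁻⁴ × 1.23) = 10.5 m/s
Around a high, pressure-gradient force acts outward with centrifugal, so Coriolis balances both:
fV = (1/ρ)|∂P/∂n| + V²/R  →  V² − fR·V + fR·V_g = 0
With fR = 1.08×10⁻⁴ × 799×10³ m = 86.6 m/s:
V = [fR − √((fR)² − 4 fR V_g)]/2 = [86.6 − √(86.6² − 4×86.6×10.5)]/2 = 12.3 m/s
Supergeostrophic (V > V_g = 10.5 m/s), as expected around a high.
Converting: 12.3 m/s × 3.6 = 44 km/h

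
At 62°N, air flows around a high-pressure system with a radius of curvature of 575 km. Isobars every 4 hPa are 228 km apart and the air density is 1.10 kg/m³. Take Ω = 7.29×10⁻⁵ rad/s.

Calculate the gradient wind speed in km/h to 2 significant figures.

Coriolis parameter at 62°N:
f = 2Ω sin φ = 2 × 7.29×10⁻⁵ × sin 62° = 1.29×10⁻⁴ s⁻¹
Pressure gradient: |∂P/∂n| = 400 Pa / 228000 m = 1.75×10⁻³ Pa/m
Geostrophic speed: V_g = |∂P/∂n|/(fρ) = 1.75×10⁻³/(1.29×10⁻⁴ × 1.10) = 12.4 m/s
Around a high, pressure-gradient force acts outward with centrifugal, so Coriolis balances both:
fV = (1/ρ)|∂P/∂n| + V²/R  →  V² − fR·V + fR·V_g = 0
With fR = 1.29×10⁻⁴ × 575×10³ m = 74.0 m/s:
V = [fR − √((fR)² − 4 fR V_g)]/2 = [74.0 − √(74.0² − 4×74.0×12.4)]/2 = 15.7 m/s
Supergeostrophic (V > V_g = 12.4 m/s), as expected around a high.
Converting: 15.7 m/s × 3.6 = 57 km/h

57 km/h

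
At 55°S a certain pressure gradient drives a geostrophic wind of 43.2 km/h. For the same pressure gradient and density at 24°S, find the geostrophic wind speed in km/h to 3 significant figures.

With the same pressure gradient and density, V_g ∝ 1/f ∝ 1/sin φ.
V₂ = V₁ · sin φ₁ / sin φ₂ = 43.2 × sin 55° / sin 24°
V₂ = 43.2 × 0.8192/0.4067 = 87.0 km/h

87.0 km/h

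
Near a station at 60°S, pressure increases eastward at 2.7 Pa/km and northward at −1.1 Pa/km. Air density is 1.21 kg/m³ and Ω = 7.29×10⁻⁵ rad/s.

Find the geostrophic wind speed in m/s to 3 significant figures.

Coriolis parameter at 60°S:
f = 2Ω sin φ = 2 × 7.29×10⁻⁵ × sin 60° = 1.26×10⁻⁴ s⁻¹
In the Southern Hemisphere f is negative: f = −1.26×10⁻⁴ s⁻¹.
Component geostrophic relations (x east, y north):
u_g = −(1/(fρ)) ∂P/∂y,  v_g = (1/(fρ)) ∂P/∂x
u_g = −(−1.1×10⁻³)/(−1.26×10⁻⁴ × 1.21) = −7.20 m/s;  v_g = (2.7×10⁻³)/(−1.26×10⁻⁴ × 1.21) = −17.7 m/s
|V_g| = √(u_g² + v_g²) = 19.1 m/s

19.1 m/s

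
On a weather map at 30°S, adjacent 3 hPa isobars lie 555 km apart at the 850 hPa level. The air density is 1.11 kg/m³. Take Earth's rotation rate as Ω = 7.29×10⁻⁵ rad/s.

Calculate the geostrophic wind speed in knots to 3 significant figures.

13.0 knots

Coriolis parameter at 30°S:
f = 2Ω sin φ = 2 × 7.29×10⁻⁵ × sin 30° = 7.29×10⁻⁵ s⁻¹
Pressure gradient: |∂P/∂n| = 300 Pa / 555000 m = 5.41×10⁻⁴ Pa/m
Geostrophic balance (pressure-gradient force = Coriolis force):
V_g = (1/(fρ)) |∂P/∂n| = 5.41×10⁻⁴ / (7.29×10⁻⁵ × 1.11) = 6.68 m/s
Converting: 6.68 m/s × 1.944 = 13.0 knots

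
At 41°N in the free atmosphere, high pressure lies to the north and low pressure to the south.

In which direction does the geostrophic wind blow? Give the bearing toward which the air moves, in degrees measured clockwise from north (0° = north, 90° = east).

The pressure-gradient force points toward the south (bearing 180°).
Geostrophic balance: in the Northern Hemisphere the Coriolis force deflects motion to the right, so the geostrophic wind blows 90° to the right of the pressure-gradient force (low pressure on the left).
Rotating 180° by 90° clockwise gives 270° — the wind blows toward the west.

270°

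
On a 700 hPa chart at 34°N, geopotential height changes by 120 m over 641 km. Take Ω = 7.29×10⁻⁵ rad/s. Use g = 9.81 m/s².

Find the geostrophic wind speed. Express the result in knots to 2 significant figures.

Coriolis parameter at 34°N:
f = 2Ω sin φ = 2 × 7.29×10⁻⁵ × sin 34° = 8.15×10⁻⁵ s⁻¹
Height gradient: |∂Z/∂n| = 120 m / 641000 m = 1.87×10⁻⁴
On a pressure surface, geostrophic balance gives V_g = (g/f)|∂Z/∂n|:
V_g = 9.81 × 1.87×10⁻⁴ / 8.15×10⁻⁵ = 22.5 m/s
Converting: 22.5 m/s × 1.944 = 44 knots

44 knots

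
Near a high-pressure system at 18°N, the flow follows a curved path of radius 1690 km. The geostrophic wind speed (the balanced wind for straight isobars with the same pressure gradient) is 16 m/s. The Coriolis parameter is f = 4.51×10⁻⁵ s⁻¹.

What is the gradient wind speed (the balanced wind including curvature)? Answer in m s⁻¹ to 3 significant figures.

22.9 m s⁻¹

Around a high, pressure-gradient force acts outward with centrifugal, so Coriolis balances both:
fV = (1/ρ)|∂P/∂n| + V²/R  →  V² − fR·V + fR·V_g = 0
With fR = 4.51×10⁻⁵ × 1690×10³ m = 76.2 m/s:
V = [fR − √((fR)² − 4 fR V_g)]/2 = [76.2 − √(76.2² − 4×76.2×16)]/2 = 22.9 m/s
Supergeostrophic (V > V_g = 16 m/s), as expected around a high.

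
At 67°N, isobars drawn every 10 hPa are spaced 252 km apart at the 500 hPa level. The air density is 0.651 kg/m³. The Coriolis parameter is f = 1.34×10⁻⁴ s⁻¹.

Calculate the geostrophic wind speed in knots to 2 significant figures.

Pressure gradient: |∂P/∂n| = 1000 Pa / 252000 m = 3.97×10⁻³ Pa/m
Geostrophic balance (pressure-gradient force = Coriolis force):
V_g = (1/(fρ)) |∂P/∂n| = 3.97×10⁻³ / (1.34×10⁻⁴ × 0.651) = 45.5 m/s
Converting: 45.5 m/s × 1.944 = 88 knots

88 knots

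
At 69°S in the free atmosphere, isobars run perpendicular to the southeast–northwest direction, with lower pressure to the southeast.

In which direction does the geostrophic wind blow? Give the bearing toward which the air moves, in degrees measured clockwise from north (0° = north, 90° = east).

The pressure-gradient force points toward the southeast (bearing 135°).
Geostrophic balance: in the Southern Hemisphere the Coriolis force deflects motion to the left, so the geostrophic wind blows 90° to the left of the pressure-gradient force (low pressure on the right).
Rotating 135° by 90° counterclockwise gives 045° — the wind blows toward the northeast.

045°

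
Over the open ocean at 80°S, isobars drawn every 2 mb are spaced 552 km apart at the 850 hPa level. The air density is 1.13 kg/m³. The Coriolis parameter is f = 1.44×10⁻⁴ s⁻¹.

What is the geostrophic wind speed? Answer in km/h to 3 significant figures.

8.02 km/h

Pressure gradient: |∂P/∂n| = 200 Pa / 552000 m = 3.62×10⁻⁴ Pa/m
Geostrophic balance (pressure-gradient force = Coriolis force):
V_g = (1/(fρ)) |∂P/∂n| = 3.62×10⁻⁴ / (1.44×10⁻⁴ × 1.13) = 2.23 m/s
Converting: 2.23 m/s × 3.6 = 8.02 km/h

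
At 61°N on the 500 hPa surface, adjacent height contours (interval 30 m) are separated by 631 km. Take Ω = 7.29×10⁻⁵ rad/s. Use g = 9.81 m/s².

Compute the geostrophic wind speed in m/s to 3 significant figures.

Coriolis parameter at 61°N:
f = 2Ω sin φ = 2 × 7.29×10⁻⁵ × sin 61° = 1.28×10⁻⁴ s⁻¹
Height gradient: |∂Z/∂n| = 30 m / 631000 m = 4.75×10⁻⁵
On a pressure surface, geostrophic balance gives V_g = (g/f)|∂Z/∂n|:
V_g = 9.81 × 4.75×10⁻⁵ / 1.28×10⁻⁴ = 3.66 m/s

3.66 m/s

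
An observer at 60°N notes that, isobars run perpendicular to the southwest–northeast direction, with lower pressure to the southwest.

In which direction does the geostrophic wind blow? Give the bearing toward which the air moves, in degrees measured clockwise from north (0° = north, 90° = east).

The pressure-gradient force points toward the southwest (bearing 225°).
Geostrophic balance: in the Northern Hemisphere the Coriolis force deflects motion to the right, so the geostrophic wind blows 90° to the right of the pressure-gradient force (low pressure on the left).
Rotating 225° by 90° clockwise gives 315° — the wind blows toward the northwest.

315°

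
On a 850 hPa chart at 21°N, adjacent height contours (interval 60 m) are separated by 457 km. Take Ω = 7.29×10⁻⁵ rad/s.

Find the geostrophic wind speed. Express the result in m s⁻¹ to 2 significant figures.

Coriolis parameter at 21°N:
f = 2Ω sin φ = 2 × 7.29×10⁻⁵ × sin 21° = 5.23×10⁻⁵ s⁻¹
Height gradient: |∂Z/∂n| = 60 m / 457000 m = 1.31×10⁻⁴
On a pressure surface, geostrophic balance gives V_g = (g/f)|∂Z/∂n|:
V_g = 9.81 × 1.31×10⁻⁴ / 5.23×10⁻⁵ = 24.7 m/s

25 m s⁻¹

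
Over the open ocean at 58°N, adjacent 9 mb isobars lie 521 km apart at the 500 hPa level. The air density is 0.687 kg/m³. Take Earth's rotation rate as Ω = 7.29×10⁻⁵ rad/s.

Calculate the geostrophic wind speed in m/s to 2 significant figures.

20 m/s

Coriolis parameter at 58°N:
f = 2Ω sin φ = 2 × 7.29×10⁻⁵ × sin 58° = 1.24×10⁻⁴ s⁻¹
Pressure gradient: |∂P/∂n| = 900 Pa / 521000 m = 1.73×10⁻³ Pa/m
Geostrophic balance (pressure-gradient force = Coriolis force):
V_g = (1/(fρ)) |∂P/∂n| = 1.73×10⁻³ / (1.24×10⁻⁴ × 0.687) = 20.3 m/s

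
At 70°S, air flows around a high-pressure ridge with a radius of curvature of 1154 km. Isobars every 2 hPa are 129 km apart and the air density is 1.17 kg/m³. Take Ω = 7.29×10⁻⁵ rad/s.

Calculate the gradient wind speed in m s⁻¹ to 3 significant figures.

10.3 m s⁻¹

Coriolis parameter at 70°S:
f = 2Ω sin φ = 2 × 7.29×10⁻⁵ × sin 70° = 1.37×10⁻⁴ s⁻¹
Pressure gradient: |∂P/∂n| = 200 Pa / 129000 m = 1.55×10⁻³ Pa/m
Geostrophic speed: V_g = |∂P/∂n|/(fρ) = 1.55×10⁻³/(1.37×10⁻⁴ × 1.17) = 9.67 m/s
Around a high, pressure-gradient force acts outward with centrifugal, so Coriolis balances both:
fV = (1/ρ)|∂P/∂n| + V²/R  →  V² − fR·V + fR·V_g = 0
With fR = 1.37×10⁻⁴ × 1154×10³ m = 158 m/s:
V = [fR − √((fR)² − 4 fR V_g)]/2 = [158 − √(158² − 4×158×9.67)]/2 = 10.3 m/s
Supergeostrophic (V > V_g = 9.67 m/s), as expected around a high.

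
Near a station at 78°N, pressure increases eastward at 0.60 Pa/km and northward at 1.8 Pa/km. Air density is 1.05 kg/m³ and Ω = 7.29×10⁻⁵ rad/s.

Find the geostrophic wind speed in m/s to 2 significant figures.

Coriolis parameter at 78°N:
f = 2Ω sin φ = 2 × 7.29×10⁻⁵ × sin 78° = 1.43×10⁻⁴ s⁻¹
Component geostrophic relations (x east, y north):
u_g = −(1/(fρ)) ∂P/∂y,  v_g = (1/(fρ)) ∂P/∂x
u_g = −(1.8×10⁻³)/(1.43×10⁻⁴ × 1.05) = −12.0 m/s;  v_g = (0.60×10⁻³)/(1.43×10⁻⁴ × 1.05) = 4.01 m/s
|V_g| = √(u_g² + v_g²) = 12.7 m/s

13 m/s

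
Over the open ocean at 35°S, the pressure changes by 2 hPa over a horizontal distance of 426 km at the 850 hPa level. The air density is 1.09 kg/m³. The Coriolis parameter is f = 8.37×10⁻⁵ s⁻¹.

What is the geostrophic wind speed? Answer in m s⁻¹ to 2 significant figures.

Pressure gradient: |∂P/∂n| = 200 Pa / 426000 m = 4.69×10⁻⁴ Pa/m
Geostrophic balance (pressure-gradient force = Coriolis force):
V_g = (1/(fρ)) |∂P/∂n| = 4.69×10⁻⁴ / (8.37×10⁻⁵ × 1.09) = 5.15 m/s

5.1 m s⁻¹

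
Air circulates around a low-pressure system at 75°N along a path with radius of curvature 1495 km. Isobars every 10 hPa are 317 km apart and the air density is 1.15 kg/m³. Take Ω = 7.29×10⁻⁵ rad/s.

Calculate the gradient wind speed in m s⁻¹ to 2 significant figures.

Coriolis parameter at 75°N:
f = 2Ω sin φ = 2 × 7.29×10⁻⁵ × sin 75° = 1.41×10⁻⁴ s⁻¹
Pressure gradient: |∂P/∂n| = 1000 Pa / 317000 m = 3.15×10⁻³ Pa/m
Geostrophic speed: V_g = |∂P/∂n|/(fρ) = 3.15×10⁻³/(1.41×10⁻⁴ × 1.15) = 19.5 m/s
Around a low, centrifugal force acts outward with Coriolis, so pressure-gradient force balances both:
(1/ρ)|∂P/∂n| = fV + V²/R  →  V² + fR·V − fR·V_g = 0
With fR = 1.41×10⁻⁴ × 1495×10³ m = 211 m/s:
V = [−fR + √((fR)² + 4 fR V_g)]/2 = [−211 + √(211² + 4×211×19.5)]/2 = 17.9 m/s
Subgeostrophic (V < V_g = 19.5 m/s), as expected around a low.

18 m s⁻¹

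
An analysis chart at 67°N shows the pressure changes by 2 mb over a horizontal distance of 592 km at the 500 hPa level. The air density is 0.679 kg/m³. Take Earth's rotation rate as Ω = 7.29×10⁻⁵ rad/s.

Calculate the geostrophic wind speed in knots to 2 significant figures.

7.2 knots

Coriolis parameter at 67°N:
f = 2Ω sin φ = 2 × 7.29×10⁻⁵ × sin 67° = 1.34×10⁻⁴ s⁻¹
Pressure gradient: |∂P/∂n| = 200 Pa / 592000 m = 3.38×10⁻⁴ Pa/m
Geostrophic balance (pressure-gradient force = Coriolis force):
V_g = (1/(fρ)) |∂P/∂n| = 3.38×10⁻⁴ / (1.34×10⁻⁴ × 0.679) = 3.71 m/s
Converting: 3.71 m/s × 1.944 = 7.2 knots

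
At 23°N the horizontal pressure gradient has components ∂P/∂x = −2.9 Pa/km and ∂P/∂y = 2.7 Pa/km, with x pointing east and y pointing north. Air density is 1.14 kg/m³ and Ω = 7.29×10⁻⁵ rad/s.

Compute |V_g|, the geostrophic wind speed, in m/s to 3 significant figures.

Coriolis parameter at 23°N:
f = 2Ω sin φ = 2 × 7.29×10⁻⁵ × sin 23° = 5.70×10⁻⁵ s⁻¹
Component geostrophic relations (x east, y north):
u_g = −(1/(fρ)) ∂P/∂y,  v_g = (1/(fρ)) ∂P/∂x
u_g = −(2.7×10⁻³)/(5.70×10⁻⁵ × 1.14) = −41.6 m/s;  v_g = (−2.9×10⁻³)/(5.70×10⁻⁵ × 1.14) = −44.7 m/s
|V_g| = √(u_g² + v_g²) = 61.0 m/s

61.0 m/s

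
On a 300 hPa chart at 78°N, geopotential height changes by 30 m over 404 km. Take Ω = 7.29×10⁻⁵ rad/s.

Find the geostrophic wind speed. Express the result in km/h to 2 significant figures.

Coriolis parameter at 78°N:
f = 2Ω sin φ = 2 × 7.29×10⁻⁵ × sin 78° = 1.43×10⁻⁴ s⁻¹
Height gradient: |∂Z/∂n| = 30 m / 404000 m = 7.43×10⁻⁵
On a pressure surface, geostrophic balance gives V_g = (g/f)|∂Z/∂n|:
V_g = 9.81 × 7.43×10⁻⁵ / 1.43×10⁻⁴ = 5.11 m/s
Converting: 5.11 m/s × 3.6 = 18 km/h

18 km/h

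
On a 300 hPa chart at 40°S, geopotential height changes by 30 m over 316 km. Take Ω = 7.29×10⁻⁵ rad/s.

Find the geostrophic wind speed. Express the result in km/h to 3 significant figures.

35.8 km/h

Coriolis parameter at 40°S:
f = 2Ω sin φ = 2 × 7.29×10⁻⁵ × sin 40° = 9.37×10⁻⁵ s⁻¹
Height gradient: |∂Z/∂n| = 30 m / 316000 m = 9.49×10⁻⁵
On a pressure surface, geostrophic balance gives V_g = (g/f)|∂Z/∂n|:
V_g = 9.81 × 9.49×10⁻⁵ / 9.37×10⁻⁵ = 9.94 m/s
Converting: 9.94 m/s × 3.6 = 35.8 km/h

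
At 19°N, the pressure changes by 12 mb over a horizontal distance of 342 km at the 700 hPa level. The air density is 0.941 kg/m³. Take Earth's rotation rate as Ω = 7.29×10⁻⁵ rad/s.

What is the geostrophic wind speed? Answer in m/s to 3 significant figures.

78.6 m/s

Coriolis parameter at 19°N:
f = 2Ω sin φ = 2 × 7.29×10⁻⁵ × sin 19° = 4.75×10⁻⁵ s⁻¹
Pressure gradient: |∂P/∂n| = 1200 Pa / 342000 m = 3.51×10⁻³ Pa/m
Geostrophic balance (pressure-gradient force = Coriolis force):
V_g = (1/(fρ)) |∂P/∂n| = 3.51×10⁻³ / (4.75×10⁻⁵ × 0.941) = 78.6 m/s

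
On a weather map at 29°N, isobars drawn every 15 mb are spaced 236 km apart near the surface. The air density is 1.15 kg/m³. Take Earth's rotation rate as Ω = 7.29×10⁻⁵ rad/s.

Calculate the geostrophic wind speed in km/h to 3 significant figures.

281 km/h

Coriolis parameter at 29°N:
f = 2Ω sin φ = 2 × 7.29×10⁻⁵ × sin 29° = 7.07×10⁻⁵ s⁻¹
Pressure gradient: |∂P/∂n| = 1500 Pa / 236000 m = 6.36×10⁻³ Pa/m
Geostrophic balance (pressure-gradient force = Coriolis force):
V_g = (1/(fρ)) |∂P/∂n| = 6.36×10⁻³ / (7.07×10⁻⁵ × 1.15) = 78.2 m/s
Converting: 78.2 m/s × 3.6 = 281 km/h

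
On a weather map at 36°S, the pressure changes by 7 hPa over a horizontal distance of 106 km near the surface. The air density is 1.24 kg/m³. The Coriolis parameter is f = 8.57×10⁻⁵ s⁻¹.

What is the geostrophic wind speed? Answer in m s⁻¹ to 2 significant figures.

62 m s⁻¹

Pressure gradient: |∂P/∂n| = 700 Pa / 106000 m = 6.60×10⁻³ Pa/m
Geostrophic balance (pressure-gradient force = Coriolis force):
V_g = (1/(fρ)) |∂P/∂n| = 6.60×10⁻³ / (8.57×10⁻⁵ × 1.24) = 62.1 m/s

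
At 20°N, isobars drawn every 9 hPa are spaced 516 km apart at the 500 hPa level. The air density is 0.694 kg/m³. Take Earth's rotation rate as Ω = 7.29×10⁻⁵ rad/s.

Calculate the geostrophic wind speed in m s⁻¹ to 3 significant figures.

Coriolis parameter at 20°N:
f = 2Ω sin φ = 2 × 7.29×10⁻⁵ × sin 20° = 4.99×10⁻⁵ s⁻¹
Pressure gradient: |∂P/∂n| = 900 Pa / 516000 m = 1.74×10⁻³ Pa/m
Geostrophic balance (pressure-gradient force = Coriolis force):
V_g = (1/(fρ)) |∂P/∂n| = 1.74×10⁻³ / (4.99×10⁻⁵ × 0.694) = 50.4 m/s

50.4 m s⁻¹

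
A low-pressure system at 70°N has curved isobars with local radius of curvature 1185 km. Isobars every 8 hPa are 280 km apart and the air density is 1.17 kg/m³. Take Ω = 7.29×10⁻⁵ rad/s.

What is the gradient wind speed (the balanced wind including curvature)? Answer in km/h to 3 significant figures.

Coriolis parameter at 70°N:
f = 2Ω sin φ = 2 × 7.29×10⁻⁵ × sin 70° = 1.37×10⁻⁴ s⁻¹
Pressure gradient: |∂P/∂n| = 800 Pa / 280000 m = 2.86×10⁻³ Pa/m
Geostrophic speed: V_g = |∂P/∂n|/(fρ) = 2.86×10⁻³/(1.37×10⁻⁴ × 1.17) = 17.8 m/s
Around a low, centrifugal force acts outward with Coriolis, so pressure-gradient force balances both:
(1/ρ)|∂P/∂n| = fV + V²/R  →  V² + fR·V − fR·V_g = 0
With fR = 1.37×10⁻⁴ × 1185×10³ m = 162 m/s:
V = [−fR + √((fR)² + 4 fR V_g)]/2 = [−162 + √(162² + 4×162×17.8)]/2 = 16.2 m/s
Subgeostrophic (V < V_g = 17.8 m/s), as expected around a low.
Converting: 16.2 m/s × 3.6 = 58.3 km/h

58.3 km/h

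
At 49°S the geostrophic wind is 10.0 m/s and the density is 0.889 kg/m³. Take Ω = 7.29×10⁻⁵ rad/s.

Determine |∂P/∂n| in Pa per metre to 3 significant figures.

9.78×10⁻⁴ Pa/m

Coriolis parameter at 49°S:
f = 2Ω sin φ = 2 × 7.29×10⁻⁵ × sin 49° = 1.10×10⁻⁴ s⁻¹
Geostrophic balance rearranged: |∂P/∂n| = f ρ V_g
|∂P/∂n| = 1.10×10⁻⁴ × 0.889 × 10.0 = 9.78×10⁻⁴ Pa/m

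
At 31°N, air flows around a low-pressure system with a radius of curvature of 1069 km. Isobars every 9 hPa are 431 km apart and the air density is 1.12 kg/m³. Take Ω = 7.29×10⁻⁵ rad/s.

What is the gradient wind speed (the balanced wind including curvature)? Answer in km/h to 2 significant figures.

Coriolis parameter at 31°N:
f = 2Ω sin φ = 2 × 7.29×10⁻⁵ × sin 31° = 7.51×10⁻⁵ s⁻¹
Pressure gradient: |∂P/∂n| = 900 Pa / 431000 m = 2.09×10⁻³ Pa/m
Geostrophic speed: V_g = |∂P/∂n|/(fρ) = 2.09×10⁻³/(7.51×10⁻⁵ × 1.12) = 24.8 m/s
Around a low, centrifugal force acts outward with Coriolis, so pressure-gradient force balances both:
(1/ρ)|∂P/∂n| = fV + V²/R  →  V² + fR·V − fR·V_g = 0
With fR = 7.51×10⁻⁵ × 1069×10³ m = 80.3 m/s:
V = [−fR + √((fR)² + 4 fR V_g)]/2 = [−80.3 + √(80.3² + 4×80.3×24.8)]/2 = 19.9 m/s
Subgeostrophic (V < V_g = 24.8 m/s), as expected around a low.
Converting: 19.9 m/s × 3.6 = 72 km/h

72 km/h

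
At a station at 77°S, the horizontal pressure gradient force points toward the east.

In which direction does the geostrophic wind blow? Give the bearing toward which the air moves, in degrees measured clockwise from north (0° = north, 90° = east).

000°

The pressure-gradient force points toward the east (bearing 090°).
Geostrophic balance: in the Southern Hemisphere the Coriolis force deflects motion to the left, so the geostrophic wind blows 90° to the left of the pressure-gradient force (low pressure on the right).
Rotating 090° by 90° counterclockwise gives 000° — the wind blows toward the north.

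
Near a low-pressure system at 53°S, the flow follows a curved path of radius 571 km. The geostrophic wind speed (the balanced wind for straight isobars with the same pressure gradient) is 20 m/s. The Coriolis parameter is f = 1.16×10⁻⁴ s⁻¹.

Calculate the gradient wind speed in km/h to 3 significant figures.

Around a low, centrifugal force acts outward with Coriolis, so pressure-gradient force balances both:
(1/ρ)|∂P/∂n| = fV + V²/R  →  V² + fR·V − fR·V_g = 0
With fR = 1.16×10⁻⁴ × 571×10³ m = 66.2 m/s:
V = [−fR + √((fR)² + 4 fR V_g)]/2 = [−66.2 + √(66.2² + 4×66.2×20)]/2 = 16.1 m/s
Subgeostrophic (V < V_g = 20 m/s), as expected around a low.
Converting: 16.1 m/s × 3.6 = 57.9 km/h

57.9 km/h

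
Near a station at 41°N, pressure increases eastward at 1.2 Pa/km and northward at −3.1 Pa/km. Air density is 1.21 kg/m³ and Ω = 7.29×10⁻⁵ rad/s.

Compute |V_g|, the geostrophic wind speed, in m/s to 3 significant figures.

28.7 m/s

Coriolis parameter at 41°N:
f = 2Ω sin φ = 2 × 7.29×10⁻⁵ × sin 41° = 9.57×10⁻⁵ s⁻¹
Component geostrophic relations (x east, y north):
u_g = −(1/(fρ)) ∂P/∂y,  v_g = (1/(fρ)) ∂P/∂x
u_g = −(−3.1×10⁻³)/(9.57×10⁻⁵ × 1.21) = 26.8 m/s;  v_g = (1.2×10⁻³)/(9.57×10⁻⁵ × 1.21) = 10.4 m/s
|V_g| = √(u_g² + v_g²) = 28.7 m/s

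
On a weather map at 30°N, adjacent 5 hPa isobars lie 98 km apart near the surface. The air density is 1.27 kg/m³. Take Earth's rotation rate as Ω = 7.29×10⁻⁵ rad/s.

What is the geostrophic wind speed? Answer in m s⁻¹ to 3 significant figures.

55.1 m s⁻¹

Coriolis parameter at 30°N:
f = 2Ω sin φ = 2 × 7.29×10⁻⁵ × sin 30° = 7.29×10⁻⁵ s⁻¹
Pressure gradient: |∂P/∂n| = 500 Pa / 98000 m = 5.10×10⁻³ Pa/m
Geostrophic balance (pressure-gradient force = Coriolis force):
V_g = (1/(fρ)) |∂P/∂n| = 5.10×10⁻³ / (7.29×10⁻⁵ × 1.27) = 55.1 m/s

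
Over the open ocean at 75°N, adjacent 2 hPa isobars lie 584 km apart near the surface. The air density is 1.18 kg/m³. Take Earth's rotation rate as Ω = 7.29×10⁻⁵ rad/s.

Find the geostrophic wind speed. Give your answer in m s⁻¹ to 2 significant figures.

2.1 m s⁻¹

Coriolis parameter at 75°N:
f = 2Ω sin φ = 2 × 7.29×10⁻⁵ × sin 75° = 1.41×10⁻⁴ s⁻¹
Pressure gradient: |∂P/∂n| = 200 Pa / 584000 m = 3.42×10⁻⁴ Pa/m
Geostrophic balance (pressure-gradient force = Coriolis force):
V_g = (1/(fρ)) |∂P/∂n| = 3.42×10⁻⁴ / (1.41×10⁻⁴ × 1.18) = 2.06 m/s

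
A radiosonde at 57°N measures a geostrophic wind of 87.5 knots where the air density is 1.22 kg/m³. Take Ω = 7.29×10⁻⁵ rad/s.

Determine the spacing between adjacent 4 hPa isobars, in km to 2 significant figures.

60 km

Coriolis parameter at 57°N:
f = 2Ω sin φ = 2 × 7.29×10⁻⁵ × sin 57° = 1.22×10⁻⁴ s⁻¹
Wind speed in SI: 87.5 knots = 45.0 m/s
Geostrophic balance rearranged: |∂P/∂n| = f ρ V_g
|∂P/∂n| = 1.22×10⁻⁴ × 1.22 × 45.0 = 6.72×10⁻³ Pa/m
Isobar spacing: Δn = ΔP/|∂P/∂n| = 400 Pa / 6.72×10⁻³ Pa/m = 59567 m ≈ 60 km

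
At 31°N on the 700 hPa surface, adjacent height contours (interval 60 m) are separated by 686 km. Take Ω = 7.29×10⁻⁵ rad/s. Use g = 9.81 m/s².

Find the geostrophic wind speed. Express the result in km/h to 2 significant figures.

Coriolis parameter at 31°N:
f = 2Ω sin φ = 2 × 7.29×10⁻⁵ × sin 31° = 7.51×10⁻⁵ s⁻¹
Height gradient: |∂Z/∂n| = 60 m / 686000 m = 8.75×10⁻⁵
On a pressure surface, geostrophic balance gives V_g = (g/f)|∂Z/∂n|:
V_g = 9.81 × 8.75×10⁻⁵ / 7.51×10⁻⁵ = 11.4 m/s
Converting: 11.4 m/s × 3.6 = 41 km/h

41 km/h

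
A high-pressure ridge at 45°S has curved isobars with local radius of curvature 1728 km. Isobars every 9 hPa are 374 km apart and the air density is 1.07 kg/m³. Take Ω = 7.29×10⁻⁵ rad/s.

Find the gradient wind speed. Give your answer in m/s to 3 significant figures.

25.5 m/s

Coriolis parameter at 45°S:
f = 2Ω sin φ = 2 × 7.29×10⁻⁵ × sin 45° = 1.03×10⁻⁴ s⁻¹
Pressure gradient: |∂P/∂n| = 900 Pa / 374000 m = 2.41×10⁻³ Pa/m
Geostrophic speed: V_g = |∂P/∂n|/(fρ) = 2.41×10⁻³/(1.03×10⁻⁴ × 1.07) = 21.8 m/s
Around a high, pressure-gradient force acts outward with centrifugal, so Coriolis balances both:
fV = (1/ρ)|∂P/∂n| + V²/R  →  V² − fR·V + fR·V_g = 0
With fR = 1.03×10⁻⁴ × 1728×10³ m = 178 m/s:
V = [fR − √((fR)² − 4 fR V_g)]/2 = [178 − √(178² − 4×178×21.8)]/2 = 25.5 m/s
Supergeostrophic (V > V_g = 21.8 m/s), as expected around a high.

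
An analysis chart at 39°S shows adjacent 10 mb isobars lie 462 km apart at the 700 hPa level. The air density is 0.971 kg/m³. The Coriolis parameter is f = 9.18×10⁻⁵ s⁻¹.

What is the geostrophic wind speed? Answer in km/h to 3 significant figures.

87.4 km/h

Pressure gradient: |∂P/∂n| = 1000 Pa / 462000 m = 2.16×10⁻³ Pa/m
Geostrophic balance (pressure-gradient force = Coriolis force):
V_g = (1/(fρ)) |∂P/∂n| = 2.16×10⁻³ / (9.18×10⁻⁵ × 0.971) = 24.3 m/s
Converting: 24.3 m/s × 3.6 = 87.4 km/h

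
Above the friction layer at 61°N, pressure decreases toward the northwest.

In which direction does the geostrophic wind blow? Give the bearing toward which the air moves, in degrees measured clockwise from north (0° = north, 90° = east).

The pressure-gradient force points toward the northwest (bearing 315°).
Geostrophic balance: in the Northern Hemisphere the Coriolis force deflects motion to the right, so the geostrophic wind blows 90° to the right of the pressure-gradient force (low pressure on the left).
Rotating 315° by 90° clockwise gives 045° — the wind blows toward the northeast.

045°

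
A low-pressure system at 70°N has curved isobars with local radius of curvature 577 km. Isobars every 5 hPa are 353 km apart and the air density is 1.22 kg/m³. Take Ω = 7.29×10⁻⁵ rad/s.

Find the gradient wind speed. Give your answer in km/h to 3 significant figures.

27.8 km/h

Coriolis parameter at 70°N:
f = 2Ω sin φ = 2 × 7.29×10⁻⁵ × sin 70° = 1.37×10⁻⁴ s⁻¹
Pressure gradient: |∂P/∂n| = 500 Pa / 353000 m = 1.42×10⁻³ Pa/m
Geostrophic speed: V_g = |∂P/∂n|/(fρ) = 1.42×10⁻³/(1.37×10⁻⁴ × 1.22) = 8.47 m/s
Around a low, centrifugal force acts outward with Coriolis, so pressure-gradient force balances both:
(1/ρ)|∂P/∂n| = fV + V²/R  →  V² + fR·V − fR·V_g = 0
With fR = 1.37×10⁻⁴ × 577×10³ m = 79.1 m/s:
V = [−fR + √((fR)² + 4 fR V_g)]/2 = [−79.1 + √(79.1² + 4×79.1×8.47)]/2 = 7.72 m/s
Subgeostrophic (V < V_g = 8.47 m/s), as expected around a low.
Converting: 7.72 m/s × 3.6 = 27.8 km/h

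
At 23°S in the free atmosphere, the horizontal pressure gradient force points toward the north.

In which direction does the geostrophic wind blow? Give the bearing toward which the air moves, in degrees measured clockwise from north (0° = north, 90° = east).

The pressure-gradient force points toward the north (bearing 000°).
Geostrophic balance: in the Southern Hemisphere the Coriolis force deflects motion to the left, so the geostrophic wind blows 90° to the left of the pressure-gradient force (low pressure on the right).
Rotating 000° by 90° counterclockwise gives 270° — the wind blows toward the west.

270°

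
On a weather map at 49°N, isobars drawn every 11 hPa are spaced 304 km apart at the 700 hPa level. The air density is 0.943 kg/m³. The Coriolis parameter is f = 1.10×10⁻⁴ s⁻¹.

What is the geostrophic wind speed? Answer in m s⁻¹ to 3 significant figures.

Pressure gradient: |∂P/∂n| = 1100 Pa / 304000 m = 3.62×10⁻³ Pa/m
Geostrophic balance (pressure-gradient force = Coriolis force):
V_g = (1/(fρ)) |∂P/∂n| = 3.62×10⁻³ / (1.10×10⁻⁴ × 0.943) = 34.9 m/s

34.9 m s⁻¹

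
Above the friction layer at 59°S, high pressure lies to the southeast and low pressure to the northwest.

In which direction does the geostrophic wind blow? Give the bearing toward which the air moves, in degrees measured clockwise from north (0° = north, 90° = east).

225°

The pressure-gradient force points toward the northwest (bearing 315°).
Geostrophic balance: in the Southern Hemisphere the Coriolis force deflects motion to the left, so the geostrophic wind blows 90° to the left of the pressure-gradient force (low pressure on the right).
Rotating 315° by 90° counterclockwise gives 225° — the wind blows toward the southwest.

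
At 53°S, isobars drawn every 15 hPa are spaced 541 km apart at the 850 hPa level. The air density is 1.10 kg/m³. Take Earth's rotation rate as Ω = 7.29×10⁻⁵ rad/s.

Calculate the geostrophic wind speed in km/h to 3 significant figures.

Coriolis parameter at 53°S:
f = 2Ω sin φ = 2 × 7.29×10⁻⁵ × sin 53° = 1.16×10⁻⁴ s⁻¹
Pressure gradient: |∂P/∂n| = 1500 Pa / 541000 m = 2.77×10⁻³ Pa/m
Geostrophic balance (pressure-gradient force = Coriolis force):
V_g = (1/(fρ)) |∂P/∂n| = 2.77×10⁻³ / (1.16×10⁻⁴ × 1.10) = 21.6 m/s
Converting: 21.6 m/s × 3.6 = 77.9 km/h

77.9 km/h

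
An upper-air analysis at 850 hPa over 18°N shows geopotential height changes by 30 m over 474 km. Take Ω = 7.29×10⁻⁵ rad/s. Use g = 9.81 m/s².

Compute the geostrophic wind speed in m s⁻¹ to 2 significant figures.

14 m s⁻¹

Coriolis parameter at 18°N:
f = 2Ω sin φ = 2 × 7.29×10⁻⁵ × sin 18° = 4.51×10⁻⁵ s⁻¹
Height gradient: |∂Z/∂n| = 30 m / 474000 m = 6.33×10⁻⁵
On a pressure surface, geostrophic balance gives V_g = (g/f)|∂Z/∂n|:
V_g = 9.81 × 6.33×10⁻⁵ / 4.51×10⁻⁵ = 13.8 m/s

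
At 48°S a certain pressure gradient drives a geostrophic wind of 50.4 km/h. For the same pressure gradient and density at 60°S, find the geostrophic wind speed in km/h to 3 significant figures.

43.2 km/h

With the same pressure gradient and density, V_g ∝ 1/f ∝ 1/sin φ.
V₂ = V₁ · sin φ₁ / sin φ₂ = 50.4 × sin 48° / sin 60°
V₂ = 50.4 × 0.7431/0.8660 = 43.2 km/h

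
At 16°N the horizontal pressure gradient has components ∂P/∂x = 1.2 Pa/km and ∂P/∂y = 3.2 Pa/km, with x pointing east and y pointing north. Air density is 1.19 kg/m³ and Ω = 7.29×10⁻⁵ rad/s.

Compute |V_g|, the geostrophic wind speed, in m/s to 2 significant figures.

Coriolis parameter at 16°N:
f = 2Ω sin φ = 2 × 7.29×10⁻⁵ × sin 16° = 4.02×10⁻⁵ s⁻¹
Component geostrophic relations (x east, y north):
u_g = −(1/(fρ)) ∂P/∂y,  v_g = (1/(fρ)) ∂P/∂x
u_g = −(3.2×10⁻³)/(4.02×10⁻⁵ × 1.19) = −66.9 m/s;  v_g = (1.2×10⁻³)/(4.02×10⁻⁵ × 1.19) = 25.1 m/s
|V_g| = √(u_g² + v_g²) = 71.5 m/s

71 m/s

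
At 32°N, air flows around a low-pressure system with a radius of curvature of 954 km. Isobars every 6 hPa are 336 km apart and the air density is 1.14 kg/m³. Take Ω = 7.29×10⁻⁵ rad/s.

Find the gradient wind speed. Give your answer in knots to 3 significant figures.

Coriolis parameter at 32°N:
f = 2Ω sin φ = 2 × 7.29×10⁻⁵ × sin 32° = 7.73×10⁻⁵ s⁻¹
Pressure gradient: |∂P/∂n| = 600 Pa / 336000 m = 1.79×10⁻³ Pa/m
Geostrophic speed: V_g = |∂P/∂n|/(fρ) = 1.79×10⁻³/(7.73×10⁻⁵ × 1.14) = 20.3 m/s
Around a low, centrifugal force acts outward with Coriolis, so pressure-gradient force balances both:
(1/ρ)|∂P/∂n| = fV + V²/R  →  V² + fR·V − fR·V_g = 0
With fR = 7.73×10⁻⁵ × 954×10³ m = 73.7 m/s:
V = [−fR + √((fR)² + 4 fR V_g)]/2 = [−73.7 + √(73.7² + 4×73.7×20.3)]/2 = 16.6 m/s
Subgeostrophic (V < V_g = 20.3 m/s), as expected around a low.
Converting: 16.6 m/s × 1.944 = 32.2 knots

32.2 knots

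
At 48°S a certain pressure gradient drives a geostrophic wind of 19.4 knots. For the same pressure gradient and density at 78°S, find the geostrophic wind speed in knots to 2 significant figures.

With the same pressure gradient and density, V_g ∝ 1/f ∝ 1/sin φ.
V₂ = V₁ · sin φ₁ / sin φ₂ = 19.4 × sin 48° / sin 78°
V₂ = 19.4 × 0.7431/0.9781 = 15 knots

15 knots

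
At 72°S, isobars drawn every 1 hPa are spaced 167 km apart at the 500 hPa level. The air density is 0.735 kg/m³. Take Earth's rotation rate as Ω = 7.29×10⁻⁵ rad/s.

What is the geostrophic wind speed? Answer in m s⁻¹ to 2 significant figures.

5.9 m s⁻¹

Coriolis parameter at 72°S:
f = 2Ω sin φ = 2 × 7.29×10⁻⁵ × sin 72° = 1.39×10⁻⁴ s⁻¹
Pressure gradient: |∂P/∂n| = 100 Pa / 167000 m = 5.99×10⁻⁴ Pa/m
Geostrophic balance (pressure-gradient force = Coriolis force):
V_g = (1/(fρ)) |∂P/∂n| = 5.99×10⁻⁴ / (1.39×10⁻⁴ × 0.735) = 5.88 m/s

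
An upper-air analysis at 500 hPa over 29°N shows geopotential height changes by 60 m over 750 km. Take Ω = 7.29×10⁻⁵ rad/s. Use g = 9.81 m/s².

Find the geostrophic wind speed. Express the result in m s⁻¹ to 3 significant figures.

Coriolis parameter at 29°N:
f = 2Ω sin φ = 2 × 7.29×10⁻⁵ × sin 29° = 7.07×10⁻⁵ s⁻¹
Height gradient: |∂Z/∂n| = 60 m / 750000 m = 8.00×10⁻⁵
On a pressure surface, geostrophic balance gives V_g = (g/f)|∂Z/∂n|:
V_g = 9.81 × 8.00×10⁻⁵ / 7.07×10⁻⁵ = 11.1 m/s

11.1 m s⁻¹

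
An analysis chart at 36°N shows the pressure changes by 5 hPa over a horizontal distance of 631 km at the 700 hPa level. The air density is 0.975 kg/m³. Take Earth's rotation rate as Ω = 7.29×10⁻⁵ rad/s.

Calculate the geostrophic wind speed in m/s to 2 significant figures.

Coriolis parameter at 36°N:
f = 2Ω sin φ = 2 × 7.29×10⁻⁵ × sin 36° = 8.57×10⁻⁵ s⁻¹
Pressure gradient: |∂P/∂n| = 500 Pa / 631000 m = 7.92×10⁻⁴ Pa/m
Geostrophic balance (pressure-gradient force = Coriolis force):
V_g = (1/(fρ)) |∂P/∂n| = 7.92×10⁻⁴ / (8.57×10⁻⁵ × 0.975) = 9.48 m/s

9.5 m/s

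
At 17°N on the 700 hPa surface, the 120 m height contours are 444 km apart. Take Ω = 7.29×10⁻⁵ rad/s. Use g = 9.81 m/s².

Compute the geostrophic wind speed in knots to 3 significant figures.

121 knots

Coriolis parameter at 17°N:
f = 2Ω sin φ = 2 × 7.29×10⁻⁵ × sin 17° = 4.26×10⁻⁵ s⁻¹
Height gradient: |∂Z/∂n| = 120 m / 444000 m = 2.70×10⁻⁴
On a pressure surface, geostrophic balance gives V_g = (g/f)|∂Z/∂n|:
V_g = 9.81 × 2.70×10⁻⁴ / 4.26×10⁻⁵ = 62.2 m/s
Converting: 62.2 m/s × 1.944 = 121 knots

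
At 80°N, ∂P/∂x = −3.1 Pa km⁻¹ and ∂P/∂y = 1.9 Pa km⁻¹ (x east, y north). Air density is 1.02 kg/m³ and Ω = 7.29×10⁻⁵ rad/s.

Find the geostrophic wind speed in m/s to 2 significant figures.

25 m/s

Coriolis parameter at 80°N:
f = 2Ω sin φ = 2 × 7.29×10⁻⁵ × sin 80° = 1.44×10⁻⁴ s⁻¹
Component geostrophic relations (x east, y north):
u_g = −(1/(fρ)) ∂P/∂y,  v_g = (1/(fρ)) ∂P/∂x
u_g = −(1.9×10⁻³)/(1.44×10⁻⁴ × 1.02) = −13.0 m/s;  v_g = (−3.1×10⁻³)/(1.44×10⁻⁴ × 1.02) = −21.2 m/s
|V_g| = √(u_g² + v_g²) = 24.8 m/s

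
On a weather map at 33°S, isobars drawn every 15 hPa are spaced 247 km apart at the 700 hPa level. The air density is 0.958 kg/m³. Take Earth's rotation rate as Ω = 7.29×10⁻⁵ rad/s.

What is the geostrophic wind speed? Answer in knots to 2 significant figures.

Coriolis parameter at 33°S:
f = 2Ω sin φ = 2 × 7.29×10⁻⁵ × sin 33° = 7.94×10⁻⁵ s⁻¹
Pressure gradient: |∂P/∂n| = 1500 Pa / 247000 m = 6.07×10⁻³ Pa/m
Geostrophic balance (pressure-gradient force = Coriolis force):
V_g = (1/(fρ)) |∂P/∂n| = 6.07×10⁻³ / (7.94×10⁻⁵ × 0.958) = 79.8 m/s
Converting: 79.8 m/s × 1.944 = 160 knots

160 knots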